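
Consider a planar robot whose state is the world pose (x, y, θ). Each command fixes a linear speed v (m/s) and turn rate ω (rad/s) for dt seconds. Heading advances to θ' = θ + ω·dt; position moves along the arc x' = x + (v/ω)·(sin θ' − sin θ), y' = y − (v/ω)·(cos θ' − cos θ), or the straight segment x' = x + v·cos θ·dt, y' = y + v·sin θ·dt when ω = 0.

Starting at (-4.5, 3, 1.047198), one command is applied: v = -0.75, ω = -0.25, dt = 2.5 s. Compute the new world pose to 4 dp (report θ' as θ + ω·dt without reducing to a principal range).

(-5.8688, 1.7634, 0.4222)

θ' = 1.0472 + -0.25·2.5 = 0.4222
R = v/ω = -0.75/-0.25 = 3.0000
x' = -4.5 + 3.0000·(sin 0.4222 − sin 1.0472) = -5.8688
y' = 3 − 3.0000·(cos 0.4222 − cos 1.0472) = 1.7634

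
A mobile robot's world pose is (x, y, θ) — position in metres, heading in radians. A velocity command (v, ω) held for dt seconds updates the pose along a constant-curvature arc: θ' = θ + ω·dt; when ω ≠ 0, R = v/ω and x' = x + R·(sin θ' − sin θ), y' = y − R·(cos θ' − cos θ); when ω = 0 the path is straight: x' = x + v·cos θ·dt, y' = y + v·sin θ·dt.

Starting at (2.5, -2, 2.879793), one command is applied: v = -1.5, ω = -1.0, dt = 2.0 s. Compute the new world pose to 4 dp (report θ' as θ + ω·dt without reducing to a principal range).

(3.2677, -4.4049, 0.8798)

θ' = 2.8798 + -1.0·2.0 = 0.8798
R = v/ω = -1.5/-1.0 = 1.5000
x' = 2.5 + 1.5000·(sin 0.8798 − sin 2.8798) = 3.2677
y' = -2 − 1.5000·(cos 0.8798 − cos 2.8798) = -4.4049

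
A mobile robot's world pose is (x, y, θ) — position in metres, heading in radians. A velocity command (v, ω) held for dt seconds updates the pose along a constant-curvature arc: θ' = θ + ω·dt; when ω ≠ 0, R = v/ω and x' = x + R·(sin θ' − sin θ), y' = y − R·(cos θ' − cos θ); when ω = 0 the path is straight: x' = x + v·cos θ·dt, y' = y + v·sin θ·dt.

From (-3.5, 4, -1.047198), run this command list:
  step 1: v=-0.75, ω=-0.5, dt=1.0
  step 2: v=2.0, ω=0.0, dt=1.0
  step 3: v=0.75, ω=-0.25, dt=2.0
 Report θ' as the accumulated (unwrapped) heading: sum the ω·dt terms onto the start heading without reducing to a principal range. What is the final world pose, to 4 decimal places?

(-3.9866, 1.2686, -2.0472)

step 1: θ'=-1.5472 (R=1.5000) → pose (-3.7005, 4.7146, -1.5472)
step 2: θ'=-1.5472 (straight) → pose (-3.6534, 2.7152, -1.5472)
step 3: θ'=-2.0472 (R=-3.0000) → pose (-3.9866, 1.2686, -2.0472)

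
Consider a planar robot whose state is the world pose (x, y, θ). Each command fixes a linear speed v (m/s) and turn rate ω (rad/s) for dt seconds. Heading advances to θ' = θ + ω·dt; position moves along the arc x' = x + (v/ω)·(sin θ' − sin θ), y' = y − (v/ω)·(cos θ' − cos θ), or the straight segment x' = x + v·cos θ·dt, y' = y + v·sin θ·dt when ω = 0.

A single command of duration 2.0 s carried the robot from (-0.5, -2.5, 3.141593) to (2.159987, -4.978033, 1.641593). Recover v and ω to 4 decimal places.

v = -2.0000, ω = -0.7500

Δθ = 1.641593 − 3.141593 = -1.500000
ω = Δθ/dt = -1.500000/2.0 = -0.7500
R = Δx/(sin θ' − sin θ) = 2.6667
v = R·ω = 2.6667·-0.7500 = -2.0000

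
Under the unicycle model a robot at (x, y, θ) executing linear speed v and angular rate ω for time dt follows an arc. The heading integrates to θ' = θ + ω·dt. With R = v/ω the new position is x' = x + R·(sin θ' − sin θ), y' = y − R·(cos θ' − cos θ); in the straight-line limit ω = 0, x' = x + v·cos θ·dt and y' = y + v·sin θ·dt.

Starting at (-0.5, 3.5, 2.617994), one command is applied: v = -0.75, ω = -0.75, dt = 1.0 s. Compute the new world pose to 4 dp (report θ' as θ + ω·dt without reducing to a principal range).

(-0.0438, 2.9268, 1.8680)

θ' = 2.6180 + -0.75·1.0 = 1.8680
R = v/ω = -0.75/-0.75 = 1.0000
x' = -0.5 + 1.0000·(sin 1.8680 − sin 2.6180) = -0.0438
y' = 3.5 − 1.0000·(cos 1.8680 − cos 2.6180) = 2.9268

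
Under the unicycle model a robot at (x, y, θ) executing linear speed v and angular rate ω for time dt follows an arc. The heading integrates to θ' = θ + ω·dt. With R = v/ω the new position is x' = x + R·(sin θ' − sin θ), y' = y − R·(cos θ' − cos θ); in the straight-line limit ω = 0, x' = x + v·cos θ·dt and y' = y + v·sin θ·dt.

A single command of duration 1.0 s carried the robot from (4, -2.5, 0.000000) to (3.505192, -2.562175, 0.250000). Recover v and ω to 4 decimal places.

Δθ = 0.250000 − 0.000000 = 0.250000
ω = Δθ/dt = 0.250000/1.0 = 0.2500
R = Δx/(sin θ' − sin θ) = -2.0000
v = R·ω = -2.0000·0.2500 = -0.5000

v = -0.5000, ω = 0.2500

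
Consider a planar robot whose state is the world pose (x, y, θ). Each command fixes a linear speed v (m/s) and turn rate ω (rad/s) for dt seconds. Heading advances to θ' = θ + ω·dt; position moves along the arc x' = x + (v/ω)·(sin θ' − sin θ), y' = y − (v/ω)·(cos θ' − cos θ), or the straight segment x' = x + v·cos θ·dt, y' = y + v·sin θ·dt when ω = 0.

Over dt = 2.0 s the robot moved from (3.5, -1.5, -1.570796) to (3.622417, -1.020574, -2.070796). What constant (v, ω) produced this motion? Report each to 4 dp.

Δθ = -2.070796 − -1.570796 = -0.500000
ω = Δθ/dt = -0.500000/2.0 = -0.2500
R = −Δy/(cos θ' − cos θ) = 1.0000
v = R·ω = 1.0000·-0.2500 = -0.2500

v = -0.2500, ω = -0.2500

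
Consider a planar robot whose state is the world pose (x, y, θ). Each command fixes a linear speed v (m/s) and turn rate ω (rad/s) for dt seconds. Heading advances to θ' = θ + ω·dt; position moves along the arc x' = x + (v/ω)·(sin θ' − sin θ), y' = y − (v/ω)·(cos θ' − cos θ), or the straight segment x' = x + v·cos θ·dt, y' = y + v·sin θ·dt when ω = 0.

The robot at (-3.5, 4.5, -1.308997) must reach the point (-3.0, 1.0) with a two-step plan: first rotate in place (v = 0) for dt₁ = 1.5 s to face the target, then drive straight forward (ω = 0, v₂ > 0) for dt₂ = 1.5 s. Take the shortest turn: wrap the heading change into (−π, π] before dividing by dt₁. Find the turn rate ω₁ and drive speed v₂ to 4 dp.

heading to target = atan2(1−4.5, -3−-3.5) = -1.4289
Δθ = wrap(-1.4289 − -1.3090) = -0.1199; ω₁ = Δθ/dt₁ = -0.0799
distance = √((-3−-3.5)² + (1−4.5)²) = 3.5355; v₂ = distance/dt₂ = 2.3570

ω₁ = -0.0799, v₂ = 2.3570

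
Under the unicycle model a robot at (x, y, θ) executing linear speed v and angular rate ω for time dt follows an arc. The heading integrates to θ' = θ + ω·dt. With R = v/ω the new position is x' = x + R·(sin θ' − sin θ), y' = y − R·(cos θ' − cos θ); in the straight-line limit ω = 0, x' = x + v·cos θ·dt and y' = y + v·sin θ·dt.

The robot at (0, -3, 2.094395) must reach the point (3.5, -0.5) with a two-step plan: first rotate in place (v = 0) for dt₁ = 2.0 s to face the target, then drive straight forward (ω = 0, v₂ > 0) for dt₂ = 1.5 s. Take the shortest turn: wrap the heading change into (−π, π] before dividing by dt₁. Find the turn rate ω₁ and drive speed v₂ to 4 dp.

heading to target = atan2(-0.5−-3, 3.5−0) = 0.6202
Δθ = wrap(0.6202 − 2.0944) = -1.4741; ω₁ = Δθ/dt₁ = -0.7371
distance = √((3.5−0)² + (-0.5−-3)²) = 4.3012; v₂ = distance/dt₂ = 2.8674

ω₁ = -0.7371, v₂ = 2.8674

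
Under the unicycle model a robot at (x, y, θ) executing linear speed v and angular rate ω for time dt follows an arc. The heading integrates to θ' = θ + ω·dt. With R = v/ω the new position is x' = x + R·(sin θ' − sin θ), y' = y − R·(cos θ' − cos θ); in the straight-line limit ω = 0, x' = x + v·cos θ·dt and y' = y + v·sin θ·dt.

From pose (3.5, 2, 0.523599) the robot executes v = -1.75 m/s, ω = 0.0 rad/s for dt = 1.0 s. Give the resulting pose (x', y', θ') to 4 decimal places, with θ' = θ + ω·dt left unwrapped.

θ' = 0.5236 + 0.0·1.0 = 0.5236
ω = 0 → straight: x' = 3.5 + -1.75·cos(0.5236)·1.0 = 1.9845
y' = 2 + -1.75·sin(0.5236)·1.0 = 1.1250

(1.9845, 1.1250, 0.5236)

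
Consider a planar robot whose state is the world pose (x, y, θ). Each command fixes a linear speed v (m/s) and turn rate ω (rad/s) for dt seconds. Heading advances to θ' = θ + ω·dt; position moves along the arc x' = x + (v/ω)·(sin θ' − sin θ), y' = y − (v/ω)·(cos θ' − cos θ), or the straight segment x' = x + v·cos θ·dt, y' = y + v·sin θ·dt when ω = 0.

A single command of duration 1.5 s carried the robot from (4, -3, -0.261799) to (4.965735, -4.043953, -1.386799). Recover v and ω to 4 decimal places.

v = 1.0000, ω = -0.7500

Δθ = -1.386799 − -0.261799 = -1.125000
ω = Δθ/dt = -1.125000/1.5 = -0.7500
R = −Δy/(cos θ' − cos θ) = -1.3333
v = R·ω = -1.3333·-0.7500 = 1.0000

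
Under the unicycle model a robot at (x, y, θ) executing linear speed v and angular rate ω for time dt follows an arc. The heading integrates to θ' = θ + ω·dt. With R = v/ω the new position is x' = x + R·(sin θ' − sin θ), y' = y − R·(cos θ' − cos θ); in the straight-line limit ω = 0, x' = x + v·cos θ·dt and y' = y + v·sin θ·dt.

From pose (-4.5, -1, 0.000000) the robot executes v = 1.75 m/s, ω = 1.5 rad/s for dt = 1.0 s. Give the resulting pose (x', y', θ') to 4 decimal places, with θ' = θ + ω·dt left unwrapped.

(-3.3363, 0.0841, 1.5000)

θ' = 0.0000 + 1.5·1.0 = 1.5000
R = v/ω = 1.75/1.5 = 1.1667
x' = -4.5 + 1.1667·(sin 1.5000 − sin 0.0000) = -3.3363
y' = -1 − 1.1667·(cos 1.5000 − cos 0.0000) = 0.0841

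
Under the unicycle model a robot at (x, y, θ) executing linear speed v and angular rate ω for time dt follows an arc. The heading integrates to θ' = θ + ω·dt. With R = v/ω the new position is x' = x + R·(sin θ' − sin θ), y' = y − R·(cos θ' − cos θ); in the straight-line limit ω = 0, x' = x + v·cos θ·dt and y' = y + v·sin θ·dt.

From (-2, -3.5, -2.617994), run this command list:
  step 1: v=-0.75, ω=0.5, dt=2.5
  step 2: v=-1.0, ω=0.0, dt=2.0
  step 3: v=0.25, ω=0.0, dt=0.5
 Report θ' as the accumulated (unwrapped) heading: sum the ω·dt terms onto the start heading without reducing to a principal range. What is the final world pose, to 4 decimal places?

step 1: θ'=-1.3680 (R=-1.5000) → pose (-1.2807, -1.8988, -1.3680)
step 2: θ'=-1.3680 (straight) → pose (-1.6836, 0.0602, -1.3680)
step 3: θ'=-1.3680 (straight) → pose (-1.6584, -0.0623, -1.3680)

(-1.6584, -0.0623, -1.3680)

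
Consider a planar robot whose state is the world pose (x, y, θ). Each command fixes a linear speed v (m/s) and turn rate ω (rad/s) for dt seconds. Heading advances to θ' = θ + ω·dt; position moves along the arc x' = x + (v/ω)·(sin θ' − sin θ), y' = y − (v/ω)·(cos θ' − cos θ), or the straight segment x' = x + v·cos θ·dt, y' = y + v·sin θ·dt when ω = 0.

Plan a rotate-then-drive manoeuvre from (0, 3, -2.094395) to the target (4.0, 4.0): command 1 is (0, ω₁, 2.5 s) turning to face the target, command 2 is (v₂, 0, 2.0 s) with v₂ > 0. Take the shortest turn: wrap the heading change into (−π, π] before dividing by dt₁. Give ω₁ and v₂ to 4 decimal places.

ω₁ = 0.9357, v₂ = 2.0616

heading to target = atan2(4−3, 4−0) = 0.2450
Δθ = wrap(0.2450 − -2.0944) = 2.3394; ω₁ = Δθ/dt₁ = 0.9357
distance = √((4−0)² + (4−3)²) = 4.1231; v₂ = distance/dt₂ = 2.0616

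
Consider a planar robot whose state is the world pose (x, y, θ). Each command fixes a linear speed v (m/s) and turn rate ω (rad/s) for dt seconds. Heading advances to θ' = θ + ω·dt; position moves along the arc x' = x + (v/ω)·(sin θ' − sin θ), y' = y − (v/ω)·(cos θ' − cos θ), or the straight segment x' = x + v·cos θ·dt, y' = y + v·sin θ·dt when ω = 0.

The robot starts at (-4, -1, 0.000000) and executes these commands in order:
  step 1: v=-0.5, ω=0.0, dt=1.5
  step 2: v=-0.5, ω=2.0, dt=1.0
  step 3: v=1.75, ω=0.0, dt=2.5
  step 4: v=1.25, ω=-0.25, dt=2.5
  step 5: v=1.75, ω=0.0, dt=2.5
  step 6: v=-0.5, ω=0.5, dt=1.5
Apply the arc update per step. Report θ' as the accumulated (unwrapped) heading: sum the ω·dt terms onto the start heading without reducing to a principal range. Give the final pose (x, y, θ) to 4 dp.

(-6.1742, 9.2482, 2.1250)

step 1: θ'=0.0000 (straight) → pose (-4.7500, -1.0000, 0.0000)
step 2: θ'=2.0000 (R=-0.2500) → pose (-4.9773, -1.3540, 2.0000)
step 3: θ'=2.0000 (straight) → pose (-6.7980, 2.6241, 2.0000)
step 4: θ'=1.3750 (R=-5.0000) → pose (-7.1559, 5.6776, 1.3750)
step 5: θ'=1.3750 (straight) → pose (-6.3048, 9.9690, 1.3750)
step 6: θ'=2.1250 (R=-1.0000) → pose (-6.1742, 9.2482, 2.1250)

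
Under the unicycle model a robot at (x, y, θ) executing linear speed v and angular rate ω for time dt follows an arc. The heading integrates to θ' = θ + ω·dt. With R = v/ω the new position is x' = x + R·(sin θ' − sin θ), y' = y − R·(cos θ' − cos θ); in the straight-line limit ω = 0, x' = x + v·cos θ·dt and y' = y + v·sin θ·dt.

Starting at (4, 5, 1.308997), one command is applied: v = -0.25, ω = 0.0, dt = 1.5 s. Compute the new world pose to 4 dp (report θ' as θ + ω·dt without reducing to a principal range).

(3.9029, 4.6378, 1.3090)

θ' = 1.3090 + 0.0·1.5 = 1.3090
ω = 0 → straight: x' = 4 + -0.25·cos(1.3090)·1.5 = 3.9029
y' = 5 + -0.25·sin(1.3090)·1.5 = 4.6378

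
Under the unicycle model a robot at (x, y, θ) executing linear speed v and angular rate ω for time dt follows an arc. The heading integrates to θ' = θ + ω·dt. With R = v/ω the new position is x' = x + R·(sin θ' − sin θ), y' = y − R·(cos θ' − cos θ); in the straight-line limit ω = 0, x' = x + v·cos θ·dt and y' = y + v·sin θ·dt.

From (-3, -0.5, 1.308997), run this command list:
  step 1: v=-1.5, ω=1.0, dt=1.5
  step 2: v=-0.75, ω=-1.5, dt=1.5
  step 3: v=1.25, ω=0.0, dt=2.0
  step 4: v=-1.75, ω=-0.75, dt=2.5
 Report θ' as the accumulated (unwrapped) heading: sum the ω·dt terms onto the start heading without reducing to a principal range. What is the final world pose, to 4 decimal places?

step 1: θ'=2.8090 (R=-1.5000) → pose (-2.0409, -2.3060, 2.8090)
step 2: θ'=0.5590 (R=0.5000) → pose (-1.9389, -3.2025, 0.5590)
step 3: θ'=0.5590 (straight) → pose (0.1805, -1.8767, 0.5590)
step 4: θ'=-1.3160 (R=2.3333) → pose (-3.3149, -0.4866, -1.3160)

(-3.3149, -0.4866, -1.3160)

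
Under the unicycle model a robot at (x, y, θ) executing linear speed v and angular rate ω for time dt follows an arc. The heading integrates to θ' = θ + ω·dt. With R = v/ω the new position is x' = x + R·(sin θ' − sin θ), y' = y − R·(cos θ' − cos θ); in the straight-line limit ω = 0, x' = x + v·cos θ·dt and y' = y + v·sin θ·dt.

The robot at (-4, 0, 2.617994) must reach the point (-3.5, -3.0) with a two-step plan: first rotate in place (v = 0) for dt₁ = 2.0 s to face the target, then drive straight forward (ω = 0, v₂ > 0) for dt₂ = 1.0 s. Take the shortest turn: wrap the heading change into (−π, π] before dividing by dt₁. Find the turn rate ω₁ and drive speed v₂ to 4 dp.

heading to target = atan2(-3−0, -3.5−-4) = -1.4056
Δθ = wrap(-1.4056 − 2.6180) = 2.2595; ω₁ = Δθ/dt₁ = 1.1298
distance = √((-3.5−-4)² + (-3−0)²) = 3.0414; v₂ = distance/dt₂ = 3.0414

ω₁ = 1.1298, v₂ = 3.0414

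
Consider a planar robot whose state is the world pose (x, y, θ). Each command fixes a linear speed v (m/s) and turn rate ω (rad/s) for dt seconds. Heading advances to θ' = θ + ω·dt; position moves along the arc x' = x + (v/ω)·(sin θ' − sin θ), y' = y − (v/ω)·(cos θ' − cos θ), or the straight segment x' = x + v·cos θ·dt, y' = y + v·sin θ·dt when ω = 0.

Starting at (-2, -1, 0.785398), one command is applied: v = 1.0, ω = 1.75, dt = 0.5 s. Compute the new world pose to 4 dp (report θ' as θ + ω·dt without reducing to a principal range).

θ' = 0.7854 + 1.75·0.5 = 1.6604
R = v/ω = 1.0/1.75 = 0.5714
x' = -2 + 0.5714·(sin 1.6604 − sin 0.7854) = -1.8349
y' = -1 − 0.5714·(cos 1.6604 − cos 0.7854) = -0.5448

(-1.8349, -0.5448, 1.6604)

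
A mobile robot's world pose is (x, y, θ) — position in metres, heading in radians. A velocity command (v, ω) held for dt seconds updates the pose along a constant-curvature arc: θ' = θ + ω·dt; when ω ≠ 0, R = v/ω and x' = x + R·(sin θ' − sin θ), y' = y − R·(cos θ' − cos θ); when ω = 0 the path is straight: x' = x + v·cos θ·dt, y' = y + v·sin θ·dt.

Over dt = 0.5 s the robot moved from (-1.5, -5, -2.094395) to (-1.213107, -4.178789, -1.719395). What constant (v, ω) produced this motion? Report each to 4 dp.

v = -1.7500, ω = 0.7500

Δθ = -1.719395 − -2.094395 = 0.375000
ω = Δθ/dt = 0.375000/0.5 = 0.7500
R = −Δy/(cos θ' − cos θ) = -2.3333
v = R·ω = -2.3333·0.7500 = -1.7500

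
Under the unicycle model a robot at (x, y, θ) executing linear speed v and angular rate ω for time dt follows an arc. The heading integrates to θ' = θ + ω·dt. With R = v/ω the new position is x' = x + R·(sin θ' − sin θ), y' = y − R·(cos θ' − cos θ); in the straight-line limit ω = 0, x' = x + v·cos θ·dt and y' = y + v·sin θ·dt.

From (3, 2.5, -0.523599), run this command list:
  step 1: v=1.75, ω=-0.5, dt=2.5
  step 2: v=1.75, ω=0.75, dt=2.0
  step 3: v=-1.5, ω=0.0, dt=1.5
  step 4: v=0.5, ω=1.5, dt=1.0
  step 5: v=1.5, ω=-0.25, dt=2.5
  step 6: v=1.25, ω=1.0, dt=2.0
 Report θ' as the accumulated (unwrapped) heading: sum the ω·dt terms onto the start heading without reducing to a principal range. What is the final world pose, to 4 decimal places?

step 1: θ'=-1.7736 (R=-3.5000) → pose (4.6783, -1.2360, -1.7736)
step 2: θ'=-0.2736 (R=2.3333) → pose (6.3333, -3.9526, -0.2736)
step 3: θ'=-0.2736 (straight) → pose (4.1670, -3.3446, -0.2736)
step 4: θ'=1.2264 (R=0.3333) → pose (4.5708, -3.1362, 1.2264)
step 5: θ'=0.6014 (R=-6.0000) → pose (6.8237, -0.2147, 0.6014)
step 6: θ'=2.6014 (R=1.2500) → pose (6.7594, 1.8880, 2.6014)

(6.7594, 1.8880, 2.6014)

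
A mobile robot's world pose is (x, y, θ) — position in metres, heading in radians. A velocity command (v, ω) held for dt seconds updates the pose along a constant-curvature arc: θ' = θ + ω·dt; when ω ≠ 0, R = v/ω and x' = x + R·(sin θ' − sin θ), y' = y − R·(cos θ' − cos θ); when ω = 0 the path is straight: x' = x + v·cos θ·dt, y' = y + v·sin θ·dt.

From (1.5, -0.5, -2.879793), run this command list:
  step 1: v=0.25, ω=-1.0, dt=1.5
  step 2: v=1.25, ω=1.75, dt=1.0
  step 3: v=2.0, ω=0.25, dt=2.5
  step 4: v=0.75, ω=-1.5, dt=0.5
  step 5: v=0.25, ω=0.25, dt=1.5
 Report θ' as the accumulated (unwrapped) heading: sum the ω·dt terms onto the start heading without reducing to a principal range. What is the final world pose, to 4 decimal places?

step 1: θ'=-4.3798 (R=-0.2500) → pose (1.1990, -0.3401, -4.3798)
step 2: θ'=-2.6298 (R=0.7143) → pose (0.1740, 0.0494, -2.6298)
step 3: θ'=-2.0048 (R=8.0000) → pose (-3.1663, -3.5615, -2.0048)
step 4: θ'=-2.7548 (R=-0.5000) → pose (-3.4314, -3.8143, -2.7548)
step 5: θ'=-2.3798 (R=1.0000) → pose (-3.7444, -4.0168, -2.3798)

(-3.7444, -4.0168, -2.3798)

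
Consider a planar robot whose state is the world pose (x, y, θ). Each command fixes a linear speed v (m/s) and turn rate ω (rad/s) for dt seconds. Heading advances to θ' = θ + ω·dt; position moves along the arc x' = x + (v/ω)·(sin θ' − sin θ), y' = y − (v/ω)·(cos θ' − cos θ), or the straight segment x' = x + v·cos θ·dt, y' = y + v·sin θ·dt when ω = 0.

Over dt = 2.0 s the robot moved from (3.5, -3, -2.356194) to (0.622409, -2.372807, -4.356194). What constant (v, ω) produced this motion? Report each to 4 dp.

Δθ = -4.356194 − -2.356194 = -2.000000
ω = Δθ/dt = -2.000000/2.0 = -1.0000
R = Δx/(sin θ' − sin θ) = -1.7500
v = R·ω = -1.7500·-1.0000 = 1.7500

v = 1.7500, ω = -1.0000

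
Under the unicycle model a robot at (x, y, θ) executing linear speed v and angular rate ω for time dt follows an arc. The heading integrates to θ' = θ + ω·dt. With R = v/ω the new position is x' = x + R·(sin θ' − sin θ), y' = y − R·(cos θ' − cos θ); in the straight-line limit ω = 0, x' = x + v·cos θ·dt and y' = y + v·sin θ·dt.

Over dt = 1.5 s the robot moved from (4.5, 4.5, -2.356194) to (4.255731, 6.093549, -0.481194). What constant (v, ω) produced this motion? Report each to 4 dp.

Δθ = -0.481194 − -2.356194 = 1.875000
ω = Δθ/dt = 1.875000/1.5 = 1.2500
R = −Δy/(cos θ' − cos θ) = -1.0000
v = R·ω = -1.0000·1.2500 = -1.2500

v = -1.2500, ω = 1.2500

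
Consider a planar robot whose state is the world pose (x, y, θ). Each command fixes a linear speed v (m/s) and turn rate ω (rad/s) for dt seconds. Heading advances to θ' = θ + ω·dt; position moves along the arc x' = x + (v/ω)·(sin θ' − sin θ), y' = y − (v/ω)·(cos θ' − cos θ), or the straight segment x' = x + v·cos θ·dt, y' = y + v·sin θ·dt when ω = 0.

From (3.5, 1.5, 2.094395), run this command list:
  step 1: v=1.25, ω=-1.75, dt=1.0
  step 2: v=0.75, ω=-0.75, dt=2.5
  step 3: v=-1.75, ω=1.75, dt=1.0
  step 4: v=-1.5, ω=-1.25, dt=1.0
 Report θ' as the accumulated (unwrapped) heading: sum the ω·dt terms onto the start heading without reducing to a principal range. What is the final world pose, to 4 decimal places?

step 1: θ'=0.3444 (R=-0.7143) → pose (3.8774, 2.5295, 0.3444)
step 2: θ'=-1.5306 (R=-1.0000) → pose (5.2142, 1.6284, -1.5306)
step 3: θ'=0.2194 (R=-1.0000) → pose (3.9974, 2.5642, 0.2194)
step 4: θ'=-1.0306 (R=1.2000) → pose (2.7071, 3.1183, -1.0306)

(2.7071, 3.1183, -1.0306)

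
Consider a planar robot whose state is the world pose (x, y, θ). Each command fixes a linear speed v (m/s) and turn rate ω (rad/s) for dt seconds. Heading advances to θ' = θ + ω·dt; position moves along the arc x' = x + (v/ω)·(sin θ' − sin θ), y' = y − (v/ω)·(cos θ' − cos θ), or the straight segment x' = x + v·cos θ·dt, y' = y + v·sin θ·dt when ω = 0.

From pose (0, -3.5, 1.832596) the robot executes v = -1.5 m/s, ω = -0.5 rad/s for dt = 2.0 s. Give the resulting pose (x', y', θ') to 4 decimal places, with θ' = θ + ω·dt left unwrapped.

θ' = 1.8326 + -0.5·2.0 = 0.8326
R = v/ω = -1.5/-0.5 = 3.0000
x' = 0 + 3.0000·(sin 0.8326 − sin 1.8326) = -0.6787
y' = -3.5 − 3.0000·(cos 0.8326 − cos 1.8326) = -6.2953

(-0.6787, -6.2953, 0.8326)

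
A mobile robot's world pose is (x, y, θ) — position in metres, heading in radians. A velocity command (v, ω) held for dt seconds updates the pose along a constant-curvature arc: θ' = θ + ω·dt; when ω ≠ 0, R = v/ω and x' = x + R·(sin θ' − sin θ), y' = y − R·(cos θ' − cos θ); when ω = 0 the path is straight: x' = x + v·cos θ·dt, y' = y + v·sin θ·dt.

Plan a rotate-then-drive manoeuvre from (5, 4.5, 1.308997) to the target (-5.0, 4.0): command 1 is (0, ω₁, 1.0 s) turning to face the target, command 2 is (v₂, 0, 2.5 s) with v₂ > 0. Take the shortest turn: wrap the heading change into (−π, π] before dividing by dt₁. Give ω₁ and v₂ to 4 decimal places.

heading to target = atan2(4−4.5, -5−5) = -3.0916
Δθ = wrap(-3.0916 − 1.3090) = 1.8826; ω₁ = Δθ/dt₁ = 1.8826
distance = √((-5−5)² + (4−4.5)²) = 10.0125; v₂ = distance/dt₂ = 4.0050

ω₁ = 1.8826, v₂ = 4.0050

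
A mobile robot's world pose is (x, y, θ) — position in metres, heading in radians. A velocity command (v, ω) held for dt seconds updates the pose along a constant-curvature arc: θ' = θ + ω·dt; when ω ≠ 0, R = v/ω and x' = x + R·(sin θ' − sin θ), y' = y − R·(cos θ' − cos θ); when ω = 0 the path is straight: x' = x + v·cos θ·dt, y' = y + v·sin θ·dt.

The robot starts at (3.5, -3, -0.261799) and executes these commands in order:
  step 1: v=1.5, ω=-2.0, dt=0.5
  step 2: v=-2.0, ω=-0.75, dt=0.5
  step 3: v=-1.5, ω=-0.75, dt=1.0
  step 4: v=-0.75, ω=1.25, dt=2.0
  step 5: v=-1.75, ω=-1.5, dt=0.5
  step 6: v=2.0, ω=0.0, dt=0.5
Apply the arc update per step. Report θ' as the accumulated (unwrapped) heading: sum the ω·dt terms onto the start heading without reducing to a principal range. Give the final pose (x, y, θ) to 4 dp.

step 1: θ'=-1.2618 (R=-0.7500) → pose (4.0204, -3.4964, -1.2618)
step 2: θ'=-1.6368 (R=2.6667) → pose (3.8999, -2.5095, -1.6368)
step 3: θ'=-2.3868 (R=2.0000) → pose (4.5252, -1.1846, -2.3868)
step 4: θ'=0.1132 (R=-0.6000) → pose (4.0464, -0.1514, 0.1132)
step 5: θ'=-0.6368 (R=1.1667) → pose (3.2209, 0.0698, -0.6368)
step 6: θ'=-0.6368 (straight) → pose (4.0249, -0.5248, -0.6368)

(4.0249, -0.5248, -0.6368)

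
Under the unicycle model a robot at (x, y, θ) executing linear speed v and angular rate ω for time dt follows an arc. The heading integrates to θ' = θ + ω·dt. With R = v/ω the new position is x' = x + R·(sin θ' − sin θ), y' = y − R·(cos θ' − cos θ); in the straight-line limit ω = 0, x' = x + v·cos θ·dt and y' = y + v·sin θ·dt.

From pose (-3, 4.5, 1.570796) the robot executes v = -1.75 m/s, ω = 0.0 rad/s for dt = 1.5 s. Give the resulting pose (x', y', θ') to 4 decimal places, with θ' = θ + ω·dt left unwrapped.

θ' = 1.5708 + 0.0·1.5 = 1.5708
ω = 0 → straight: x' = -3 + -1.75·cos(1.5708)·1.5 = -3.0000
y' = 4.5 + -1.75·sin(1.5708)·1.5 = 1.8750

(-3.0000, 1.8750, 1.5708)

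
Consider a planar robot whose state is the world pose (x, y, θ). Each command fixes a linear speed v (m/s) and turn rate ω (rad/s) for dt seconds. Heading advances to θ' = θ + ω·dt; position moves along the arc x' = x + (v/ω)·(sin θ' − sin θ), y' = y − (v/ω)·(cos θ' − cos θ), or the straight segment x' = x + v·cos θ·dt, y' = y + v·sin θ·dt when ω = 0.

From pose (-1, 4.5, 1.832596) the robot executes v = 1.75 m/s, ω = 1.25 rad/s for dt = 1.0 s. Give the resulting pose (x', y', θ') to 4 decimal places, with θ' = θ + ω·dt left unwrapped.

(-2.2697, 5.5352, 3.0826)

θ' = 1.8326 + 1.25·1.0 = 3.0826
R = v/ω = 1.75/1.25 = 1.4000
x' = -1 + 1.4000·(sin 3.0826 − sin 1.8326) = -2.2697
y' = 4.5 − 1.4000·(cos 3.0826 − cos 1.8326) = 5.5352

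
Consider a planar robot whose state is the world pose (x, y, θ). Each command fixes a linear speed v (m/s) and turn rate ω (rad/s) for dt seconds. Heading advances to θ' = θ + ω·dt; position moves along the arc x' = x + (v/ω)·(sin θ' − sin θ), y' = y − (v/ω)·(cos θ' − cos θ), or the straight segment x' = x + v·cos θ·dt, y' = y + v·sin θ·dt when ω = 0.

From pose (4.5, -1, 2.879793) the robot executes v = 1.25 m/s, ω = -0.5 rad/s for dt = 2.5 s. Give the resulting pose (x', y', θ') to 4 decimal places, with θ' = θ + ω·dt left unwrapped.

θ' = 2.8798 + -0.5·2.5 = 1.6298
R = v/ω = 1.25/-0.5 = -2.5000
x' = 4.5 + -2.5000·(sin 1.6298 − sin 2.8798) = 2.6514
y' = -1 − -2.5000·(cos 1.6298 − cos 2.8798) = 1.2674

(2.6514, 1.2674, 1.6298)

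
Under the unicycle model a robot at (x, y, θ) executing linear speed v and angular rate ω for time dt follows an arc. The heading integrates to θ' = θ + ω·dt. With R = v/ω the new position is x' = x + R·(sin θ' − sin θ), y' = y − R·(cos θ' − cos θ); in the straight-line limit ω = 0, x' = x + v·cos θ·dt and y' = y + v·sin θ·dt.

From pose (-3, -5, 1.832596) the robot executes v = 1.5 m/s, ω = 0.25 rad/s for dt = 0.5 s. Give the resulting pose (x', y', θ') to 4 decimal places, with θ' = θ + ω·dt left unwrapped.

(-3.2388, -4.2896, 1.9576)

θ' = 1.8326 + 0.25·0.5 = 1.9576
R = v/ω = 1.5/0.25 = 6.0000
x' = -3 + 6.0000·(sin 1.9576 − sin 1.8326) = -3.2388
y' = -5 − 6.0000·(cos 1.9576 − cos 1.8326) = -4.2896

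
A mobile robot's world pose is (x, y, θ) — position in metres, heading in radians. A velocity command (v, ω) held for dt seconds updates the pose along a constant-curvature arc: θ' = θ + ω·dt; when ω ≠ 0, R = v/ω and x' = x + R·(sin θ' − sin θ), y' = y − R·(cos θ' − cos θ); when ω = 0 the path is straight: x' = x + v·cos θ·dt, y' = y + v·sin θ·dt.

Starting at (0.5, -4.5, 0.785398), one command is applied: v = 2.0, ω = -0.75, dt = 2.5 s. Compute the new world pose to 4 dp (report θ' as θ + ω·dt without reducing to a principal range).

(4.7495, -5.1514, -1.0896)

θ' = 0.7854 + -0.75·2.5 = -1.0896
R = v/ω = 2.0/-0.75 = -2.6667
x' = 0.5 + -2.6667·(sin -1.0896 − sin 0.7854) = 4.7495
y' = -4.5 − -2.6667·(cos -1.0896 − cos 0.7854) = -5.1514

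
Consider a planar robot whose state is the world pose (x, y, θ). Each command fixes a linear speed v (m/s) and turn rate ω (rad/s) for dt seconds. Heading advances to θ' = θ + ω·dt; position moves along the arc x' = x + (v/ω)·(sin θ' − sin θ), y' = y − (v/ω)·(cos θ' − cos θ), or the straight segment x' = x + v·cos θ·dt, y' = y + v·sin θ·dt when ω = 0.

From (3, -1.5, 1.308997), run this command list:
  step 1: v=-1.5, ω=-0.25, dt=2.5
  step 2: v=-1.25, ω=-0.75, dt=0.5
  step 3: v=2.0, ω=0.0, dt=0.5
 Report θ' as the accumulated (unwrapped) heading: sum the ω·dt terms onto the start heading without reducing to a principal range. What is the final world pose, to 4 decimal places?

(1.4021, -4.5893, 0.3090)

step 1: θ'=0.6840 (R=6.0000) → pose (0.9958, -4.5974, 0.6840)
step 2: θ'=0.3090 (R=1.6667) → pose (0.4495, -4.8934, 0.3090)
step 3: θ'=0.3090 (straight) → pose (1.4021, -4.5893, 0.3090)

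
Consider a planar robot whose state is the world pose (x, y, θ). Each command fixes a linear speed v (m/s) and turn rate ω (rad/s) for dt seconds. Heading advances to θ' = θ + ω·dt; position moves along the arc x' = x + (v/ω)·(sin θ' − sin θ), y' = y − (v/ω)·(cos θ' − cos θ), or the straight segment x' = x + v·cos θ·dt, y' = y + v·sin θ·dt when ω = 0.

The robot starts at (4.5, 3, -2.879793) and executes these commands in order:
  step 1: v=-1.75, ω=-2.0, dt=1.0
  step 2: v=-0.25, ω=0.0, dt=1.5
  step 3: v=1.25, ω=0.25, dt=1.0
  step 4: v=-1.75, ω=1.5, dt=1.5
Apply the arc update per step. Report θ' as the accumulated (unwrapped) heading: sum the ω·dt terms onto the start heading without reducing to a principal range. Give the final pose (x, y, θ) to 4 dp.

(7.5476, 2.1369, -2.3798)

step 1: θ'=-4.8798 (R=0.8750) → pose (5.5892, 2.0090, -4.8798)
step 2: θ'=-4.8798 (straight) → pose (5.5268, 1.6393, -4.8798)
step 3: θ'=-4.6298 (R=5.0000) → pose (5.5796, 2.8849, -4.6298)
step 4: θ'=-2.3798 (R=-1.1667) → pose (7.5476, 2.1369, -2.3798)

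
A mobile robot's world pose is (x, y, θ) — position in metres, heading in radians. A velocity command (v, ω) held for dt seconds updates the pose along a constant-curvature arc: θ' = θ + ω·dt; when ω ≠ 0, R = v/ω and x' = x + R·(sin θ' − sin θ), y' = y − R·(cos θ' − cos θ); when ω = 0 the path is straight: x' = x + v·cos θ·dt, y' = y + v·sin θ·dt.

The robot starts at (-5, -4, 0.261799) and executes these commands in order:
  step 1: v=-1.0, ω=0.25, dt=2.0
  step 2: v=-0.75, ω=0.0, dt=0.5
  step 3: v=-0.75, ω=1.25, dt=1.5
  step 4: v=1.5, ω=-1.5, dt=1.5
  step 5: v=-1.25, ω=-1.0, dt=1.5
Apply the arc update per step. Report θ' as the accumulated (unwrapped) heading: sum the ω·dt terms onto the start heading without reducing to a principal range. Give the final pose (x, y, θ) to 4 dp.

(-8.3595, -3.7807, -1.1132)

step 1: θ'=0.7618 (R=-4.0000) → pose (-6.7256, -4.9693, 0.7618)
step 2: θ'=0.7618 (straight) → pose (-6.9970, -5.2282, 0.7618)
step 3: θ'=2.6368 (R=-0.6000) → pose (-6.8730, -6.1875, 2.6368)
step 4: θ'=0.3868 (R=-1.0000) → pose (-6.7666, -4.3861, 0.3868)
step 5: θ'=-1.1132 (R=1.2500) → pose (-8.3595, -3.7807, -1.1132)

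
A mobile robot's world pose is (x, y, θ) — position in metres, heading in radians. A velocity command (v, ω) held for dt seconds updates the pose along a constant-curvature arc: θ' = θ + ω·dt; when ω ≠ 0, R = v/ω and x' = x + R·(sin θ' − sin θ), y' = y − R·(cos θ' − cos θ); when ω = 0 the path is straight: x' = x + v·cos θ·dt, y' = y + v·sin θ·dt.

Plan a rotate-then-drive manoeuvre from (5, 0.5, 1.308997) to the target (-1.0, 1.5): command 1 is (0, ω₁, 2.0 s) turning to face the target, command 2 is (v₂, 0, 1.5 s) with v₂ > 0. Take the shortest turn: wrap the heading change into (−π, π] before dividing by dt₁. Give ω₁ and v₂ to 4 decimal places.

ω₁ = 0.8337, v₂ = 4.0552

heading to target = atan2(1.5−0.5, -1−5) = 2.9764
Δθ = wrap(2.9764 − 1.3090) = 1.6674; ω₁ = Δθ/dt₁ = 0.8337
distance = √((-1−5)² + (1.5−0.5)²) = 6.0828; v₂ = distance/dt₂ = 4.0552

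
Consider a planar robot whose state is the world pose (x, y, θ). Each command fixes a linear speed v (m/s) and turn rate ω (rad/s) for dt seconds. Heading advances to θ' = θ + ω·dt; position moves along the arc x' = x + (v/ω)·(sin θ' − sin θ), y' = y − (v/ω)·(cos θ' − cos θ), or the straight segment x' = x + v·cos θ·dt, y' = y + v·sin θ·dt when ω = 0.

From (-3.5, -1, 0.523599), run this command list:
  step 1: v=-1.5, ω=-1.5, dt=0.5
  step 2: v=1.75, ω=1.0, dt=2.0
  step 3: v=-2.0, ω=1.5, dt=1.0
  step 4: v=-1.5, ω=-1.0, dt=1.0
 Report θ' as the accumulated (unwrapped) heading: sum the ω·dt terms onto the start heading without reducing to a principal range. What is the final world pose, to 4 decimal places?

step 1: θ'=-0.2264 (R=1.0000) → pose (-4.2245, -1.1085, -0.2264)
step 2: θ'=1.7736 (R=1.7500) → pose (-2.1175, 0.9494, 1.7736)
step 3: θ'=3.2736 (R=-1.3333) → pose (-0.6360, -0.1038, 3.2736)
step 4: θ'=2.2736 (R=1.5000) → pose (0.7060, -0.6212, 2.2736)

(0.7060, -0.6212, 2.2736)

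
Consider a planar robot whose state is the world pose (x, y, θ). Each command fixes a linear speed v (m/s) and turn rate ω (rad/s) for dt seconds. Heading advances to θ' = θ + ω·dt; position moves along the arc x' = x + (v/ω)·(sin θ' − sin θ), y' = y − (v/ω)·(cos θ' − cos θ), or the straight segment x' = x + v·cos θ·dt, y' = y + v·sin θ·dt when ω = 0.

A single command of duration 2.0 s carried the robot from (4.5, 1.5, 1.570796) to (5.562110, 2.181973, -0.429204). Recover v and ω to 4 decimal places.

v = 0.7500, ω = -1.0000

Δθ = -0.429204 − 1.570796 = -2.000000
ω = Δθ/dt = -2.000000/2.0 = -1.0000
R = Δx/(sin θ' − sin θ) = -0.7500
v = R·ω = -0.7500·-1.0000 = 0.7500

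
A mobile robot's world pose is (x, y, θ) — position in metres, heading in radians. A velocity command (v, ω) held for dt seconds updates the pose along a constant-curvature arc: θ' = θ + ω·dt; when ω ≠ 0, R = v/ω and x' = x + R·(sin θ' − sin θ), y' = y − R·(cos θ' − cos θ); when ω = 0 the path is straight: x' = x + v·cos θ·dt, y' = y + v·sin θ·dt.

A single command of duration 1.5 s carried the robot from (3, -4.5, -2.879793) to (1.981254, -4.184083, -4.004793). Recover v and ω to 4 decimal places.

v = 0.7500, ω = -0.7500

Δθ = -4.004793 − -2.879793 = -1.125000
ω = Δθ/dt = -1.125000/1.5 = -0.7500
R = Δx/(sin θ' − sin θ) = -1.0000
v = R·ω = -1.0000·-0.7500 = 0.7500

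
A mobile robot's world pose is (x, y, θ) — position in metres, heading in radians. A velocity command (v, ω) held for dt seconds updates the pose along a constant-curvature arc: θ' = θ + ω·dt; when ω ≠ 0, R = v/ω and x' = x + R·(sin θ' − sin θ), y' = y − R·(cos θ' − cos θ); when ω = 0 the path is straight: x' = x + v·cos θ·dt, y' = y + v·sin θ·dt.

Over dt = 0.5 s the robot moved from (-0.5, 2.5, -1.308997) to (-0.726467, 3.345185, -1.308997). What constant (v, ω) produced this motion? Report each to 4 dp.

v = -1.7500, ω = 0.0000

Δθ = -1.308997 − -1.308997 = 0.000000
ω = Δθ/dt = 0.000000/0.5 = 0.0000
ω = 0 → v = (Δx·cos θ + Δy·sin θ)/dt = -1.7500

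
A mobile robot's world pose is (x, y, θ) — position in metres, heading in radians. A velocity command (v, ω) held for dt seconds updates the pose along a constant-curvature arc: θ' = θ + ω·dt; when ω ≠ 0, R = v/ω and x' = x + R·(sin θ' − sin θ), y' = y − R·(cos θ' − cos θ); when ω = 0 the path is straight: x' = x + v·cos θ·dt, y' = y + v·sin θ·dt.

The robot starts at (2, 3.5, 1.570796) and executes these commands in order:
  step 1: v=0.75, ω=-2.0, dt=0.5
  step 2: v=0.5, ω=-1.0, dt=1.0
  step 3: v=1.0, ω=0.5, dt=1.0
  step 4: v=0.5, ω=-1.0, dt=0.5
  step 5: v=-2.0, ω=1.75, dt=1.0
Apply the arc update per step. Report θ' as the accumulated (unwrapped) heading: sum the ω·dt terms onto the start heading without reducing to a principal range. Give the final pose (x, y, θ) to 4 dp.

(2.2849, 2.8725, 1.3208)

step 1: θ'=0.5708 (R=-0.3750) → pose (2.1724, 3.8156, 0.5708)
step 2: θ'=-0.4292 (R=-0.5000) → pose (2.6506, 3.8495, -0.4292)
step 3: θ'=0.0708 (R=2.0000) → pose (3.6244, 3.6731, 0.0708)
step 4: θ'=-0.4292 (R=-0.5000) → pose (3.8678, 3.6290, -0.4292)
step 5: θ'=1.3208 (R=-1.1429) → pose (2.2849, 2.8725, 1.3208)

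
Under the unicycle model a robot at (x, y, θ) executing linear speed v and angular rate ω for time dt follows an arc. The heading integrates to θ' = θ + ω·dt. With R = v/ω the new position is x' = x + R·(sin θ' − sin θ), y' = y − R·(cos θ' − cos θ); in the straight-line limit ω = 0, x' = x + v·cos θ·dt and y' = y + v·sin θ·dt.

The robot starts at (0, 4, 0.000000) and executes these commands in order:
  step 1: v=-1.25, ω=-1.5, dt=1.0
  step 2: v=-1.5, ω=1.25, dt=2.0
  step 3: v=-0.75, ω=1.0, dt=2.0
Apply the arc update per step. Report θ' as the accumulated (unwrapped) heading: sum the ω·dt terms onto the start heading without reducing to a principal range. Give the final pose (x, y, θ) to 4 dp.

step 1: θ'=-1.5000 (R=0.8333) → pose (-0.8312, 4.7744, -1.5000)
step 2: θ'=1.0000 (R=-1.2000) → pose (-3.0380, 5.3379, 1.0000)
step 3: θ'=3.0000 (R=-0.7500) → pose (-2.5127, 4.1901, 3.0000)

(-2.5127, 4.1901, 3.0000)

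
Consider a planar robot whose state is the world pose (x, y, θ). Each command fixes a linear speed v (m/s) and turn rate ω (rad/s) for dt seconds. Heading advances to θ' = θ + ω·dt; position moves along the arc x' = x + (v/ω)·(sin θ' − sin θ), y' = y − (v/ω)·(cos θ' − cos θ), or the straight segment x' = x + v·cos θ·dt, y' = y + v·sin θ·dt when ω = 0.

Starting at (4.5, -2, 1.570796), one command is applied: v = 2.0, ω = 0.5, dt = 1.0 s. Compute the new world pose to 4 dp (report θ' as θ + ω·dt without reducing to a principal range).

(4.0103, -0.0823, 2.0708)

θ' = 1.5708 + 0.5·1.0 = 2.0708
R = v/ω = 2.0/0.5 = 4.0000
x' = 4.5 + 4.0000·(sin 2.0708 − sin 1.5708) = 4.0103
y' = -2 − 4.0000·(cos 2.0708 − cos 1.5708) = -0.0823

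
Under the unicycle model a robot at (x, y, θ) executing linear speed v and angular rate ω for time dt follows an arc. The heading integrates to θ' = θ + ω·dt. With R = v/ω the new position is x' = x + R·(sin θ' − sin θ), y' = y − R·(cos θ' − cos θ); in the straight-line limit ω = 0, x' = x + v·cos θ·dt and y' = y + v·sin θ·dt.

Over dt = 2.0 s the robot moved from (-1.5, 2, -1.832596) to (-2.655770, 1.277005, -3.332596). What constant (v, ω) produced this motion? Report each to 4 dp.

v = 0.7500, ω = -0.7500

Δθ = -3.332596 − -1.832596 = -1.500000
ω = Δθ/dt = -1.500000/2.0 = -0.7500
R = Δx/(sin θ' − sin θ) = -1.0000
v = R·ω = -1.0000·-0.7500 = 0.7500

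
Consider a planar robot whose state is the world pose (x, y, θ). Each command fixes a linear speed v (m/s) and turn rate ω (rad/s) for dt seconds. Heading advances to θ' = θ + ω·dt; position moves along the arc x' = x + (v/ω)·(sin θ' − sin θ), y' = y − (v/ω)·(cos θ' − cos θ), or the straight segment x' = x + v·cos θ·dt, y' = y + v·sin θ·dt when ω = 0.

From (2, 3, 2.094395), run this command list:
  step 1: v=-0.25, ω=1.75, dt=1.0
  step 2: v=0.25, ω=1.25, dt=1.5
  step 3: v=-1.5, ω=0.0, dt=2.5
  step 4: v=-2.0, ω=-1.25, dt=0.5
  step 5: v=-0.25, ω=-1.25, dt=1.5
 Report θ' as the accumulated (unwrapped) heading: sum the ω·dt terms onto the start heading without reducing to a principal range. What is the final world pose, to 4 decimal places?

(-1.3908, 5.6746, 3.2194)

step 1: θ'=3.8444 (R=-0.1429) → pose (2.2161, 2.9624, 3.8444)
step 2: θ'=5.7194 (R=0.2000) → pose (2.2384, 2.6408, 5.7194)
step 3: θ'=5.7194 (straight) → pose (-0.9312, 4.6447, 5.7194)
step 4: θ'=5.0944 (R=1.6000) → pose (-1.5608, 5.4007, 5.0944)
step 5: θ'=3.2194 (R=0.2000) → pose (-1.3908, 5.6746, 3.2194)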